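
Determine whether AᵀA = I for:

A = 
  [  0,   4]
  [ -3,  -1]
No

AᵀA = 
  [  9,   3]
  [  3,  17]
≠ I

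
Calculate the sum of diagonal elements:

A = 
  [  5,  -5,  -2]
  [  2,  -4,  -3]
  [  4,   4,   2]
3

tr(A) = 5 + -4 + 2 = 3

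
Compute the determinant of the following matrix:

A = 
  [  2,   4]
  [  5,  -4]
For a 2×2 matrix, det = ad - bc = (2)(-4) - (4)(5) = -28

det(A) = -28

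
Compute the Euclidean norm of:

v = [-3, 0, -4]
5

||v||₂ = √((-3)² + (0)² + (-4)²) = √25 = 5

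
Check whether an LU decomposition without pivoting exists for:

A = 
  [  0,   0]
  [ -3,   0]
No.
A[1,1] = 0 but A[2,1] = -3 ≠ 0. Any LU with L unit lower triangular has (LU)[1,1] = U[1,1] and (LU)[2,1] = L[2,1]·U[1,1]; matching A forces U[1,1] = 0, which then forces (LU)[2,1] = 0 ≠ -3. A row swap (pivoting) is required.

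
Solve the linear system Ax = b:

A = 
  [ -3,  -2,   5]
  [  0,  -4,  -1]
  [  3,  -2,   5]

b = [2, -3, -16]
Row reduce the augmented matrix [A|b]:
R3 → R3 + (1)·R1
R3 → R3 - (1)·R2
REF = 
  [ -3,  -2,   5,   2]
  [  0,  -4,  -1,  -3]
  [  0,   0,  11, -11]

Back-substitution:
x₃ = (-11) / 11 = -1
x₂ = (-3 - (-1)(-1)) / (-4) = 1
x₁ = (2 - (-2)(1) - (5)(-1)) / (-3) = -3

x = [-3, 1, -1]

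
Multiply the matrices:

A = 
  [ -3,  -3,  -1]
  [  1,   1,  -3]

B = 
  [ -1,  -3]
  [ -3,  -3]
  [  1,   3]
AB = 
  [ 11,  15]
  [ -7, -15]

A is 2×3 and B is 3×2, so AB is 2×2. Each entry is (row of A)·(column of B):
AB[1,1] = (-3)(-1) + (-3)(-3) + (-1)(1) = 11
AB[1,2] = (-3)(-3) + (-3)(-3) + (-1)(3) = 15
AB[2,1] = (1)(-1) + (1)(-3) + (-3)(1) = -7
AB[2,2] = (1)(-3) + (1)(-3) + (-3)(3) = -15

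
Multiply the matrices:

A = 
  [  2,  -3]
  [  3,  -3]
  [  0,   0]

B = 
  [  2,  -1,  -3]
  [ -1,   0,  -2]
A is 3×2 and B is 2×3, so AB is 3×3. Each entry is (row of A)·(column of B):
AB[1,1] = (2)(2) + (-3)(-1) = 7
AB[1,2] = (2)(-1) + (-3)(0) = -2
AB[1,3] = (2)(-3) + (-3)(-2) = 0
AB[2,1] = (3)(2) + (-3)(-1) = 9
AB[2,2] = (3)(-1) + (-3)(0) = -3
AB[2,3] = (3)(-3) + (-3)(-2) = -3
AB[3,1] = (0)(2) + (0)(-1) = 0
AB[3,2] = (0)(-1) + (0)(0) = 0
AB[3,3] = (0)(-3) + (0)(-2) = 0

AB = 
  [  7,  -2,   0]
  [  9,  -3,  -3]
  [  0,   0,   0]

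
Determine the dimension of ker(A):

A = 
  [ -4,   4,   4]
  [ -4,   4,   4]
nullity(A) = 2

Row reduce:
R2 → R2 - (1)·R1
REF = 
  [ -4,   4,   4]
  [  0,   0,   0]
Pivot columns: 1 → 1 pivot.
rank(A) = 1, so nullity(A) = 3 - 1 = 2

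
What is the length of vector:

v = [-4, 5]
6.403

||v||₂ = √((-4)² + (5)²) = √41 = 6.403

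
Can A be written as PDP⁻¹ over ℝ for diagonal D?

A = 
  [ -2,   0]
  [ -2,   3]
Yes

tr(A) = 1, det(A) = -6
Characteristic polynomial: λ² - tr(A)λ + det(A) = λ² - λ - 6
λ² - λ - 6 = (λ + 2)(λ - 3)
Eigenvalues: 3, -2
λ=-2: alg. mult. = 1, geom. mult. = 2 - rank(A - (-2)I) = 2 - 1 = 1
λ=3: alg. mult. = 1, geom. mult. = 2 - rank(A - (3)I) = 2 - 1 = 1
Sum of geometric multiplicities equals n, so A has n independent eigenvectors.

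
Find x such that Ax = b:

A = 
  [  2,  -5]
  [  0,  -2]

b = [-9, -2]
x = [-2, 1]

Row reduce the augmented matrix [A|b]:
(already in echelon form)
REF = 
  [  2,  -5,  -9]
  [  0,  -2,  -2]

Back-substitution:
x₂ = (-2) / (-2) = 1
x₁ = (-9 - (-5)(1)) / 2 = -2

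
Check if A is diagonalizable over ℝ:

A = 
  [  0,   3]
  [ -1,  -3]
No

tr(A) = -3, det(A) = 3
Characteristic polynomial: λ² - tr(A)λ + det(A) = λ² + 3λ + 3
λ² + 3λ + 3 = 0  ⇒  λ = (-3 ± √((3)² - 4·(3)))/2 = (-3 ± √(-3))/2
  = (-3 + i√3)/2,  (-3 - i√3)/2
Eigenvalues: (-3 + i√3)/2, (-3 - i√3)/2  (≈ -1.5 + 0.866i, -1.5 - 0.866i)
Has complex eigenvalues (not diagonalizable over ℝ).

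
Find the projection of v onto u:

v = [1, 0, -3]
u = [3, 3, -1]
proj_u(v) = [18/19, 18/19, -6/19]

v·u = (1)(3) + (0)(3) + (-3)(-1) = 6
u·u = (3)² + (3)² + (-1)² = 19
proj_u(v) = (v·u / u·u) × u = (6/19) × u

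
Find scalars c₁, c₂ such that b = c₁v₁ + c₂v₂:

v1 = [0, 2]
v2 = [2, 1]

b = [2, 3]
c1 = 1, c2 = 1

b = 1·v1 + 1·v2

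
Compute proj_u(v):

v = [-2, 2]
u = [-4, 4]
v·u = (-2)(-4) + (2)(4) = 16
u·u = (-4)² + (4)² = 32
proj_u(v) = (v·u / u·u) × u = (16/32) × u = (1/2) × u

proj_u(v) = [-2, 2]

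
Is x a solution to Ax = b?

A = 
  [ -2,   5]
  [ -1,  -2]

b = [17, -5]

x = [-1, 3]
Yes

Ax = [17, -5] = b ✓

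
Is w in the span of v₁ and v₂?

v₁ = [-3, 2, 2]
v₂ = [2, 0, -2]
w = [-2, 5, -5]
No

Form the augmented matrix and row-reduce:
[v₁|v₂|w] = 
  [ -3,   2,  -2]
  [  2,   0,   5]
  [  2,  -2,  -5]
R2 → R2 + (2/3)·R1
R3 → R3 + (2/3)·R1
R3 → R3 + (1/2)·R2
REF = 
  [  -3,    2,   -2]
  [   0,  4/3, 11/3]
  [   0,    0, -9/2]

Row 3 reads [0 0 | -9/2], i.e. 0 = -9/2, so the system is inconsistent and w ∉ span{v₁, v₂}.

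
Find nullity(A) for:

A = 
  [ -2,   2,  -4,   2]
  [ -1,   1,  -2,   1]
nullity(A) = 3

Row reduce:
R2 → R2 - (1/2)·R1
REF = 
  [ -2,   2,  -4,   2]
  [  0,   0,   0,   0]
Pivot columns: 1 → 1 pivot.
rank(A) = 1, so nullity(A) = 4 - 1 = 3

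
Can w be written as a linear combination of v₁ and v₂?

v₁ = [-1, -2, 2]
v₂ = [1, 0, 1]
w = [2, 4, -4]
Yes

Form the augmented matrix and row-reduce:
[v₁|v₂|w] = 
  [ -1,   1,   2]
  [ -2,   0,   4]
  [  2,   1,  -4]
R2 → R2 - (2)·R1
R3 → R3 + (2)·R1
R3 → R3 + (3/2)·R2
REF = 
  [ -1,   1,   2]
  [  0,  -2,   0]
  [  0,   0,   0]

No row of the form [0 0 | nonzero], so the system is consistent. Back-substitution gives c₁ = -2, c₂ = 0: w = (-2)·v₁ + (0)·v₂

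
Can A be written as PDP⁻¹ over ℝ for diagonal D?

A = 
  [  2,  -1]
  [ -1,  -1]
Yes

tr(A) = 1, det(A) = -3
Characteristic polynomial: λ² - tr(A)λ + det(A) = λ² - λ - 3
λ² - λ - 3 = 0  ⇒  λ = (1 ± √((-1)² - 4·(-3)))/2 = (1 ± √(13))/2
  = (1 + √13)/2,  (1 - √13)/2
Eigenvalues: (1 + √13)/2, (1 - √13)/2  (≈ 2.303, -1.303)
The two irrational eigenvalues are distinct (simple), so each has alg. mult. = geom. mult. = 1.
Sum of geometric multiplicities equals n, so A has n independent eigenvectors.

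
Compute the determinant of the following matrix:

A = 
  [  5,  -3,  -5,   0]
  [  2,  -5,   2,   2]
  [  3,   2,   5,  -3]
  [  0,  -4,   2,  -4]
Cofactor expansion along row 1: det(A) = a₁₁M₁₁ - a₁₂M₁₂ + a₁₃M₁₃ - a₁₄M₁₄

M₁₁ = det[[-5, 2, 2]; [2, 5, -3]; [-4, 2, -4]]
  = (-5)·((5)(-4) - (-3)(2)) - (2)·((2)(-4) - (-3)(-4)) + (2)·((2)(2) - (5)(-4))
  = (-5)(-14) - (2)(-20) + (2)(24)
  = 158
M₁₂ = det[[2, 2, 2]; [3, 5, -3]; [0, 2, -4]]
  = (2)·((5)(-4) - (-3)(2)) - (2)·((3)(-4) - (-3)(0)) + (2)·((3)(2) - (5)(0))
  = (2)(-14) - (2)(-12) + (2)(6)
  = 8
M₁₃ = det[[2, -5, 2]; [3, 2, -3]; [0, -4, -4]]
  = (2)·((2)(-4) - (-3)(-4)) - (-5)·((3)(-4) - (-3)(0)) + (2)·((3)(-4) - (2)(0))
  = (2)(-20) - (-5)(-12) + (2)(-12)
  = -124
M₁₄ = det[[2, -5, 2]; [3, 2, 5]; [0, -4, 2]]
  = (2)·((2)(2) - (5)(-4)) - (-5)·((3)(2) - (5)(0)) + (2)·((3)(-4) - (2)(0))
  = (2)(24) - (-5)(6) + (2)(-12)
  = 54

det(A) = (5)(158) - (-3)(8) + (-5)(-124) - (0)(54) = 1434

det(A) = 1434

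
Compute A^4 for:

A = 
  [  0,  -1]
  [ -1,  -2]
A^4 = 
  [  5,  12]
  [ 12,  29]

A² = A·A:
A²[1,1] = (0)(0) + (-1)(-1) = 1
A²[1,2] = (0)(-1) + (-1)(-2) = 2
A²[2,1] = (-1)(0) + (-2)(-1) = 2
A²[2,2] = (-1)(-1) + (-2)(-2) = 5
A² = 
  [  1,   2]
  [  2,   5]

A^3 = A^2·A:
A^3[1,1] = (1)(0) + (2)(-1) = -2
A^3[1,2] = (1)(-1) + (2)(-2) = -5
A^3[2,1] = (2)(0) + (5)(-1) = -5
A^3[2,2] = (2)(-1) + (5)(-2) = -12
A^3 = 
  [ -2,  -5]
  [ -5, -12]

A^4 = A^3·A:
A^4[1,1] = (-2)(0) + (-5)(-1) = 5
A^4[1,2] = (-2)(-1) + (-5)(-2) = 12
A^4[2,1] = (-5)(0) + (-12)(-1) = 12
A^4[2,2] = (-5)(-1) + (-12)(-2) = 29
A^4 = 
  [  5,  12]
  [ 12,  29]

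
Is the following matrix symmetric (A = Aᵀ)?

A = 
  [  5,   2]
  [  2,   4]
Yes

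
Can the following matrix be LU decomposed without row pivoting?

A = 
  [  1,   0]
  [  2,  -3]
Yes.
A[1,1] = 1 ≠ 0, so Gaussian elimination proceeds without a row swap: multiplier ℓ₂₁ = (2)/(1) = 2, and U[2,2] = -3 - (2)(0) = -3.
L = 
  [  1,   0]
  [  2,   1]
U = 
  [  1,   0]
  [  0,  -3]
Check row 2 of LU: [(2)(1), (2)(0) + (-3)] = [2, -3] = row 2 of A ✓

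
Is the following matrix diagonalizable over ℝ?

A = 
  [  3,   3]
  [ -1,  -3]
Yes

tr(A) = 0, det(A) = -6
Characteristic polynomial: λ² - tr(A)λ + det(A) = λ² - 6
λ² - 6 = 0  ⇒  λ = (0 ± √((0)² - 4·(-6)))/2 = (0 ± √(24))/2
  = √6,  -√6
Eigenvalues: √6, -√6  (≈ 2.449, -2.449)
The two irrational eigenvalues are distinct (simple), so each has alg. mult. = geom. mult. = 1.
Sum of geometric multiplicities equals n, so A has n independent eigenvectors.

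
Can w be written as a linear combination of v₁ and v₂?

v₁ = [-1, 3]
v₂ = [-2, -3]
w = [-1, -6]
Yes

Form the augmented matrix and row-reduce:
[v₁|v₂|w] = 
  [ -1,  -2,  -1]
  [  3,  -3,  -6]
R2 → R2 + (3)·R1
REF = 
  [ -1,  -2,  -1]
  [  0,  -9,  -9]

No row of the form [0 0 | nonzero], so the system is consistent. Back-substitution gives c₁ = -1, c₂ = 1: w = (-1)·v₁ + (1)·v₂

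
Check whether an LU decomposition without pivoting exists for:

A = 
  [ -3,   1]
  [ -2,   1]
Yes.
A[1,1] = -3 ≠ 0, so Gaussian elimination proceeds without a row swap: multiplier ℓ₂₁ = (-2)/(-3) = 2/3, and U[2,2] = 1 - (2/3)(1) = 1/3.
L = 
  [  1,   0]
  [2/3,   1]
U = 
  [ -3,   1]
  [  0, 1/3]
Check row 2 of LU: [(2/3)(-3), (2/3)(1) + (1/3)] = [-2, 1] = row 2 of A ✓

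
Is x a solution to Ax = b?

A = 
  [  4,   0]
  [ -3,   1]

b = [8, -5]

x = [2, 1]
Yes

Ax = [8, -5] = b ✓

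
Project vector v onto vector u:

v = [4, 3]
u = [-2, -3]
v·u = (4)(-2) + (3)(-3) = -17
u·u = (-2)² + (-3)² = 13
proj_u(v) = (v·u / u·u) × u = (-17/13) × u

proj_u(v) = [34/13, 51/13]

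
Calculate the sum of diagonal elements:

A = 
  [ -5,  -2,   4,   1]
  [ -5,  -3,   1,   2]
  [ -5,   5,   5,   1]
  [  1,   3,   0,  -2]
-5

tr(A) = -5 + -3 + 5 + -2 = -5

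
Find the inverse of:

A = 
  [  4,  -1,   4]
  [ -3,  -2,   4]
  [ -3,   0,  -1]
det(A) = (4)·((-2)(-1) - (4)(0)) - (-1)·((-3)(-1) - (4)(-3)) + (4)·((-3)(0) - (-2)(-3))
  = (4)(2) - (-1)(15) + (4)(-6)
  = -1
det(A) = -1 ≠ 0, so A is invertible.

Cofactors Cᵢⱼ = (-1)ⁱ⁺ʲ·Mᵢⱼ:
C = 
  [  2, -15,  -6]
  [ -1,   8,   3]
  [  4, -28, -11]

adj(A) = Cᵀ:
adj(A) = 
  [  2,  -1,   4]
  [-15,   8, -28]
  [ -6,   3, -11]

A⁻¹ = (-1) · adj(A):
A⁻¹ = 
  [ -2,   1,  -4]
  [ 15,  -8,  28]
  [  6,  -3,  11]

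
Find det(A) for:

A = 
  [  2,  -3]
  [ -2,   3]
For a 2×2 matrix, det = ad - bc = (2)(3) - (-3)(-2) = 0

det(A) = 0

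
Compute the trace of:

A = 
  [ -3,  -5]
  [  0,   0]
-3

tr(A) = -3 + 0 = -3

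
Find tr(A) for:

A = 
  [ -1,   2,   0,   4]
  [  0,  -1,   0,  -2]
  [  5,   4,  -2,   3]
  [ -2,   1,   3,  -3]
-7

tr(A) = -1 + -1 + -2 + -3 = -7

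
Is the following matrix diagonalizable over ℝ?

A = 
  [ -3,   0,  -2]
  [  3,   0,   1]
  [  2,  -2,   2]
No

Characteristic polynomial: det(λI - A) = λ³ + λ² - 6
By the rational root theorem any rational root is an integer dividing 6; none of those is a root, so p(λ) has no rational roots and hence (being an irreducible cubic) no repeated roots.
Discriminant of the cubic: Δ = -948
Δ < 0 ⇒ one real eigenvalue and a complex-conjugate pair: λ ≈ -1.269 + 1.514i, -1.269 - 1.514i, 1.538
Has complex eigenvalues (not diagonalizable over ℝ).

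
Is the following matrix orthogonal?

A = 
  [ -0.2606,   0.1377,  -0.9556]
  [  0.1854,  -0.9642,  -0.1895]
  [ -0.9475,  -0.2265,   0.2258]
Yes

AᵀA = 
  [  1,   0,   0]
  [  0,   0.9999,   0]
  [  0,   0,   1.0001]
≈ I (equal to I up to the 4-dp rounding of the entries)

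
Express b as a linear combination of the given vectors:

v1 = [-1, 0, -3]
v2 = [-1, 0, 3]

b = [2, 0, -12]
c1 = 1, c2 = -3

b = 1·v1 + -3·v2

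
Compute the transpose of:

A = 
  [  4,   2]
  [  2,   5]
Aᵀ = 
  [  4,   2]
  [  2,   5]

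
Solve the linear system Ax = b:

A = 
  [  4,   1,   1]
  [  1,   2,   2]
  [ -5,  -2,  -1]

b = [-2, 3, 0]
x = [-1, 3, -1]

Row reduce the augmented matrix [A|b]:
R2 → R2 - (1/4)·R1
R3 → R3 + (5/4)·R1
R3 → R3 + (3/7)·R2
REF = 
  [  4,   1,   1,  -2]
  [  0, 7/4, 7/4, 7/2]
  [  0,   0,   1,  -1]

Back-substitution:
x₃ = (-1) / 1 = -1
x₂ = (7/2 - (7/4)(-1)) / (7/4) = 3
x₁ = (-2 - (1)(3) - (1)(-1)) / 4 = -1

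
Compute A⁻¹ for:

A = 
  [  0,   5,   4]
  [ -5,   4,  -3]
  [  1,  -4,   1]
det(A) = (0)·((4)(1) - (-3)(-4)) - (5)·((-5)(1) - (-3)(1)) + (4)·((-5)(-4) - (4)(1))
  = (0)(-8) - (5)(-2) + (4)(16)
  = 74
det(A) = 74 ≠ 0, so A is invertible.

Cofactors Cᵢⱼ = (-1)ⁱ⁺ʲ·Mᵢⱼ:
C = 
  [ -8,   2,  16]
  [-21,  -4,   5]
  [-31, -20,  25]

adj(A) = Cᵀ:
adj(A) = 
  [ -8, -21, -31]
  [  2,  -4, -20]
  [ 16,   5,  25]

A⁻¹ = (1/74) · adj(A):
A⁻¹ = 
  [ -4/37, -21/74, -31/74]
  [  1/37,  -2/37, -10/37]
  [  8/37,   5/74,  25/74]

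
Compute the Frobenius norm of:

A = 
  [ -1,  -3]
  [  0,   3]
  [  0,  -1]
||A||_F = 4.472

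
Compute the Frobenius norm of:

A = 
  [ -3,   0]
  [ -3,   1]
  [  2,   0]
||A||_F = 4.796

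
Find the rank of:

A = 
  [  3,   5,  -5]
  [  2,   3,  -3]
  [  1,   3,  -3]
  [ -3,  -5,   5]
rank(A) = 2

Row reduce:
R2 → R2 - (2/3)·R1
R3 → R3 - (1/3)·R1
R4 → R4 + (1)·R1
R3 → R3 + (4)·R2
REF = 
  [   3,    5,   -5]
  [   0, -1/3,  1/3]
  [   0,    0,    0]
  [   0,    0,    0]
Pivot columns: 1, 2 → 2 pivots.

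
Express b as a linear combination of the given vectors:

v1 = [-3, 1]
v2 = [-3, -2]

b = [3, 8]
c1 = 2, c2 = -3

b = 2·v1 + -3·v2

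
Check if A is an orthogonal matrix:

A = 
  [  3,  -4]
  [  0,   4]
No

AᵀA = 
  [  9, -12]
  [-12,  32]
≠ I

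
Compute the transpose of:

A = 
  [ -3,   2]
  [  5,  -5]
Aᵀ = 
  [ -3,   5]
  [  2,  -5]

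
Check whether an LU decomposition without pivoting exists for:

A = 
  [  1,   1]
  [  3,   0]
Yes.
A[1,1] = 1 ≠ 0, so Gaussian elimination proceeds without a row swap: multiplier ℓ₂₁ = (3)/(1) = 3, and U[2,2] = 0 - (3)(1) = -3.
L = 
  [  1,   0]
  [  3,   1]
U = 
  [  1,   1]
  [  0,  -3]
Check row 2 of LU: [(3)(1), (3)(1) + (-3)] = [3, 0] = row 2 of A ✓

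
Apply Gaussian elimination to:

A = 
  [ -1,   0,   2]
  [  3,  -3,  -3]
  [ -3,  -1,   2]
Row operations:
R2 → R2 + (3)·R1
R3 → R3 - (3)·R1
R3 → R3 - (1/3)·R2

Resulting echelon form:
REF = 
  [ -1,   0,   2]
  [  0,  -3,   3]
  [  0,   0,  -5]

Rank = 3 (number of non-zero pivot rows).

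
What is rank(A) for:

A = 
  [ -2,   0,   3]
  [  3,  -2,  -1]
Row reduce:
R2 → R2 + (3/2)·R1
REF = 
  [ -2,   0,   3]
  [  0,  -2, 7/2]
Pivot columns: 1, 2 → 2 pivots.

rank(A) = 2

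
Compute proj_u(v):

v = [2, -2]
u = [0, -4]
proj_u(v) = [0, -2]

v·u = (2)(0) + (-2)(-4) = 8
u·u = (0)² + (-4)² = 16
proj_u(v) = (v·u / u·u) × u = (8/16) × u = (1/2) × u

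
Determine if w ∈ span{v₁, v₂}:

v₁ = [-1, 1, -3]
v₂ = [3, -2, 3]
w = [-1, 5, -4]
No

Form the augmented matrix and row-reduce:
[v₁|v₂|w] = 
  [ -1,   3,  -1]
  [  1,  -2,   5]
  [ -3,   3,  -4]
R2 → R2 + (1)·R1
R3 → R3 - (3)·R1
R3 → R3 + (6)·R2
REF = 
  [ -1,   3,  -1]
  [  0,   1,   4]
  [  0,   0,  23]

Row 3 reads [0 0 | 23], i.e. 0 = 23, so the system is inconsistent and w ∉ span{v₁, v₂}.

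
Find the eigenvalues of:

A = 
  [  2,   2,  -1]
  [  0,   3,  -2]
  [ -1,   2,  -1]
Characteristic polynomial: det(λI - A) = λ³ - 4λ² + 4λ - 3
Testing integer divisors of the constant term: p(3) = 0, so (λ - 3) is a factor:
p(λ) = (λ - 3)(λ² - λ + 1)
λ² - λ + 1 = 0  ⇒  λ = (1 ± √((-1)² - 4·(1)))/2 = (1 ± √(-3))/2
  = (1 + i√3)/2,  (1 - i√3)/2

λ = 3, (1 + i√3)/2, (1 - i√3)/2  (≈ 3, 0.5 + 0.866i, 0.5 - 0.866i)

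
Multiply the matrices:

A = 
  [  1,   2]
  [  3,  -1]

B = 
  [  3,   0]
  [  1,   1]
A is 2×2 and B is 2×2, so AB is 2×2. Each entry is (row of A)·(column of B):
AB[1,1] = (1)(3) + (2)(1) = 5
AB[1,2] = (1)(0) + (2)(1) = 2
AB[2,1] = (3)(3) + (-1)(1) = 8
AB[2,2] = (3)(0) + (-1)(1) = -1

AB = 
  [  5,   2]
  [  8,  -1]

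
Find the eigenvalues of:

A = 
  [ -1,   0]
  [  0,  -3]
tr(A) = -4, det(A) = 3
Characteristic polynomial: λ² - tr(A)λ + det(A) = λ² + 4λ + 3
λ² + 4λ + 3 = (λ + 3)(λ + 1)

λ = -1, -3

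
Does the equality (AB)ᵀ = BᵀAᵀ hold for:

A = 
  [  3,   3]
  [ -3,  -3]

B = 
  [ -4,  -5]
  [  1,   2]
Yes

(AB)ᵀ = 
  [ -9,   9]
  [ -9,   9]

BᵀAᵀ = 
  [ -9,   9]
  [ -9,   9]

Both sides are equal — this is the standard identity (AB)ᵀ = BᵀAᵀ, which holds for all A, B.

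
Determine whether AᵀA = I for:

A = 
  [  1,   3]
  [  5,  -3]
No

AᵀA = 
  [ 26, -12]
  [-12,  18]
≠ I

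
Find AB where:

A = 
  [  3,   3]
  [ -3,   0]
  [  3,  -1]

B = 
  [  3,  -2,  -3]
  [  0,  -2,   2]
AB = 
  [  9, -12,  -3]
  [ -9,   6,   9]
  [  9,  -4, -11]

A is 3×2 and B is 2×3, so AB is 3×3. Each entry is (row of A)·(column of B):
AB[1,1] = (3)(3) + (3)(0) = 9
AB[1,2] = (3)(-2) + (3)(-2) = -12
AB[1,3] = (3)(-3) + (3)(2) = -3
AB[2,1] = (-3)(3) + (0)(0) = -9
AB[2,2] = (-3)(-2) + (0)(-2) = 6
AB[2,3] = (-3)(-3) + (0)(2) = 9
AB[3,1] = (3)(3) + (-1)(0) = 9
AB[3,2] = (3)(-2) + (-1)(-2) = -4
AB[3,3] = (3)(-3) + (-1)(2) = -11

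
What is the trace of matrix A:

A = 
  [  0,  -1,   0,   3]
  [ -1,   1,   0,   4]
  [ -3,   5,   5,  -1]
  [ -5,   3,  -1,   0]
6

tr(A) = 0 + 1 + 5 + 0 = 6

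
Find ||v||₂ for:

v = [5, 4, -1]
6.481

||v||₂ = √((5)² + (4)² + (-1)²) = √42 = 6.481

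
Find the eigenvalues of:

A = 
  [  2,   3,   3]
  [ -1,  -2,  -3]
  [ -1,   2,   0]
λ = 1, (-1 + i√35)/2, (-1 - i√35)/2  (≈ 1, -0.5 + 2.958i, -0.5 - 2.958i)

Characteristic polynomial: det(λI - A) = λ³ + 8λ - 9
Testing integer divisors of the constant term: p(1) = 0, so (λ - 1) is a factor:
p(λ) = (λ - 1)(λ² + λ + 9)
λ² + λ + 9 = 0  ⇒  λ = (-1 ± √((1)² - 4·(9)))/2 = (-1 ± √(-35))/2
  = (-1 + i√35)/2,  (-1 - i√35)/2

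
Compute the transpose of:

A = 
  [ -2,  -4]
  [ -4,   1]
Aᵀ = 
  [ -2,  -4]
  [ -4,   1]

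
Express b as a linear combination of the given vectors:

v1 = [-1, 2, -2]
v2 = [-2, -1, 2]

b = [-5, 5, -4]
c1 = 3, c2 = 1

b = 3·v1 + 1·v2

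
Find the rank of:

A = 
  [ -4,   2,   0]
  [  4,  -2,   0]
Row reduce:
R2 → R2 + (1)·R1
REF = 
  [ -4,   2,   0]
  [  0,   0,   0]
Pivot columns: 1 → 1 pivot.

rank(A) = 1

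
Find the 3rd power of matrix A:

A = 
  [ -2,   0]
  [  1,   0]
A^3 = 
  [ -8,   0]
  [  4,   0]

A² = A·A:
A²[1,1] = (-2)(-2) + (0)(1) = 4
A²[1,2] = (-2)(0) + (0)(0) = 0
A²[2,1] = (1)(-2) + (0)(1) = -2
A²[2,2] = (1)(0) + (0)(0) = 0
A² = 
  [  4,   0]
  [ -2,   0]

A^3 = A^2·A:
A^3[1,1] = (4)(-2) + (0)(1) = -8
A^3[1,2] = (4)(0) + (0)(0) = 0
A^3[2,1] = (-2)(-2) + (0)(1) = 4
A^3[2,2] = (-2)(0) + (0)(0) = 0
A^3 = 
  [ -8,   0]
  [  4,   0]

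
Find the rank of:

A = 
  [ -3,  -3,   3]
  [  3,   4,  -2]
rank(A) = 2

Row reduce:
R2 → R2 + (1)·R1
REF = 
  [ -3,  -3,   3]
  [  0,   1,   1]
Pivot columns: 1, 2 → 2 pivots.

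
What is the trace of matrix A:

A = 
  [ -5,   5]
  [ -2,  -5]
-10

tr(A) = -5 + -5 = -10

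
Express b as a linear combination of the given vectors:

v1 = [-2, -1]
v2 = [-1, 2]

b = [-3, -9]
c1 = 3, c2 = -3

b = 3·v1 + -3·v2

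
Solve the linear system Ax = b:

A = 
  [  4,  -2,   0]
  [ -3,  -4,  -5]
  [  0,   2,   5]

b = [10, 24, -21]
x = [1, -3, -3]

Row reduce the augmented matrix [A|b]:
R2 → R2 + (3/4)·R1
R3 → R3 + (4/11)·R2
REF = 
  [      4,      -2,       0,      10]
  [      0,   -11/2,      -5,    63/2]
  [      0,       0,   35/11, -105/11]

Back-substitution:
x₃ = (-105/11) / (35/11) = -3
x₂ = (63/2 - (-5)(-3)) / (-11/2) = -3
x₁ = (10 - (-2)(-3) - (0)(-3)) / 4 = 1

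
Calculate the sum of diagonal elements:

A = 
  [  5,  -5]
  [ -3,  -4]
1

tr(A) = 5 + -4 = 1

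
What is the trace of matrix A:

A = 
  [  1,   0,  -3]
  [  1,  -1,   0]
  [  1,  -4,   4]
4

tr(A) = 1 + -1 + 4 = 4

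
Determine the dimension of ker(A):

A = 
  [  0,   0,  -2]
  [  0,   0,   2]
nullity(A) = 2

Row reduce:
R2 → R2 + (1)·R1
REF = 
  [  0,   0,  -2]
  [  0,   0,   0]
Pivot columns: 3 → 1 pivot.
rank(A) = 1, so nullity(A) = 3 - 1 = 2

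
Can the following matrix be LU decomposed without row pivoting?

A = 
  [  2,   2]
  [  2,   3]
Yes.
A[1,1] = 2 ≠ 0, so Gaussian elimination proceeds without a row swap: multiplier ℓ₂₁ = (2)/(2) = 1, and U[2,2] = 3 - (1)(2) = 1.
L = 
  [  1,   0]
  [  1,   1]
U = 
  [  2,   2]
  [  0,   1]
Check row 2 of LU: [(1)(2), (1)(2) + 1] = [2, 3] = row 2 of A ✓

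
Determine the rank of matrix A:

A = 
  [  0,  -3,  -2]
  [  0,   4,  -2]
rank(A) = 2

Row reduce:
R2 → R2 + (4/3)·R1
REF = 
  [    0,    -3,    -2]
  [    0,     0, -14/3]
Pivot columns: 2, 3 → 2 pivots.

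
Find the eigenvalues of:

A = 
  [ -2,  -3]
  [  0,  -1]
λ = -1, -2

tr(A) = -3, det(A) = 2
Characteristic polynomial: λ² - tr(A)λ + det(A) = λ² + 3λ + 2
λ² + 3λ + 2 = (λ + 2)(λ + 1)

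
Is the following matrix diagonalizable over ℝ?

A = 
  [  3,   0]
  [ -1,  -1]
Yes

tr(A) = 2, det(A) = -3
Characteristic polynomial: λ² - tr(A)λ + det(A) = λ² - 2λ - 3
λ² - 2λ - 3 = (λ + 1)(λ - 3)
Eigenvalues: 3, -1
λ=-1: alg. mult. = 1, geom. mult. = 2 - rank(A - (-1)I) = 2 - 1 = 1
λ=3: alg. mult. = 1, geom. mult. = 2 - rank(A - (3)I) = 2 - 1 = 1
Sum of geometric multiplicities equals n, so A has n independent eigenvectors.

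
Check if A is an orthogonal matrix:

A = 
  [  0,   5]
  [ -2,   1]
No

AᵀA = 
  [  4,  -2]
  [ -2,  26]
≠ I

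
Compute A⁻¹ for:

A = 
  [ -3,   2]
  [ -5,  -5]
det(A) = (-3)(-5) - (2)(-5) = 25
For a 2×2 matrix, A⁻¹ = (1/det(A)) · [[d, -b], [-c, a]]
    = (1/25) · [[-5, -2], [5, -3]]

A⁻¹ = 
  [ -1/5, -2/25]
  [  1/5, -3/25]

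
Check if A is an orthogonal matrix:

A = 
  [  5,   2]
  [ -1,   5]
No

AᵀA = 
  [ 26,   5]
  [  5,  29]
≠ I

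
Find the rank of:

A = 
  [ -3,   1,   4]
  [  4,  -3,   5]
rank(A) = 2

Row reduce:
R2 → R2 + (4/3)·R1
REF = 
  [  -3,    1,    4]
  [   0, -5/3, 31/3]
Pivot columns: 1, 2 → 2 pivots.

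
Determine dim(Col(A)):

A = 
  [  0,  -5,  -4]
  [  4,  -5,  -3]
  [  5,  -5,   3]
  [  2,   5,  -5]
dim(Col(A)) = 3

Row reduce:
Swap R1 ↔ R2
R3 → R3 - (5/4)·R1
R4 → R4 - (1/2)·R1
R3 → R3 + (1/4)·R2
R4 → R4 + (3/2)·R2
R4 → R4 + (38/23)·R3
REF = 
  [   4,   -5,   -3]
  [   0,   -5,   -4]
  [   0,    0, 23/4]
  [   0,    0,    0]
Pivot columns: 1, 2, 3 → 3 pivots.
dim(Col(A)) = number of pivot columns = 3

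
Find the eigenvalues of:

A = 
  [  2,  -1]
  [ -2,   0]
λ = 1 + √3, 1 - √3  (≈ 2.732, -0.7321)

tr(A) = 2, det(A) = -2
Characteristic polynomial: λ² - tr(A)λ + det(A) = λ² - 2λ - 2
λ² - 2λ - 2 = 0  ⇒  λ = (2 ± √((-2)² - 4·(-2)))/2 = (2 ± √(12))/2
  = 1 + √3,  1 - √3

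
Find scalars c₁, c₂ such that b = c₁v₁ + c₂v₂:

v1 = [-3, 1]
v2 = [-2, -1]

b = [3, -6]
c1 = -3, c2 = 3

b = -3·v1 + 3·v2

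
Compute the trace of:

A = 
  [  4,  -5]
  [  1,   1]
5

tr(A) = 4 + 1 = 5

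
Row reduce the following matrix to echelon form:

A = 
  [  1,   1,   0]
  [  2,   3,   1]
Row operations:
R2 → R2 - (2)·R1

Resulting echelon form:
REF = 
  [  1,   1,   0]
  [  0,   1,   1]

Rank = 2 (number of non-zero pivot rows).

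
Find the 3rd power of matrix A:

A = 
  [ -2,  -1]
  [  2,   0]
A² = A·A:
A²[1,1] = (-2)(-2) + (-1)(2) = 2
A²[1,2] = (-2)(-1) + (-1)(0) = 2
A²[2,1] = (2)(-2) + (0)(2) = -4
A²[2,2] = (2)(-1) + (0)(0) = -2
A² = 
  [  2,   2]
  [ -4,  -2]

A^3 = A^2·A:
A^3[1,1] = (2)(-2) + (2)(2) = 0
A^3[1,2] = (2)(-1) + (2)(0) = -2
A^3[2,1] = (-4)(-2) + (-2)(2) = 4
A^3[2,2] = (-4)(-1) + (-2)(0) = 4
A^3 = 
  [  0,  -2]
  [  4,   4]

Therefore
A^3 = 
  [  0,  -2]
  [  4,   4]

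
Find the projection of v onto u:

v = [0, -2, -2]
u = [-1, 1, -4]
proj_u(v) = [-1/3, 1/3, -4/3]

v·u = (0)(-1) + (-2)(1) + (-2)(-4) = 6
u·u = (-1)² + (1)² + (-4)² = 18
proj_u(v) = (v·u / u·u) × u = (6/18) × u = (1/3) × u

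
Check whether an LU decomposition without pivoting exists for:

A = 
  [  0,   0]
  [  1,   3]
No.
A[1,1] = 0 but A[2,1] = 1 ≠ 0. Any LU with L unit lower triangular has (LU)[1,1] = U[1,1] and (LU)[2,1] = L[2,1]·U[1,1]; matching A forces U[1,1] = 0, which then forces (LU)[2,1] = 0 ≠ 1. A row swap (pivoting) is required.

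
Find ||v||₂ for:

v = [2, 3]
3.606

||v||₂ = √((2)² + (3)²) = √13 = 3.606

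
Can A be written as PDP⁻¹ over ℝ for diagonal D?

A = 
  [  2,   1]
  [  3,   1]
Yes

tr(A) = 3, det(A) = -1
Characteristic polynomial: λ² - tr(A)λ + det(A) = λ² - 3λ - 1
λ² - 3λ - 1 = 0  ⇒  λ = (3 ± √((-3)² - 4·(-1)))/2 = (3 ± √(13))/2
  = (3 + √13)/2,  (3 - √13)/2
Eigenvalues: (3 + √13)/2, (3 - √13)/2  (≈ 3.303, -0.3028)
The two irrational eigenvalues are distinct (simple), so each has alg. mult. = geom. mult. = 1.
Sum of geometric multiplicities equals n, so A has n independent eigenvectors.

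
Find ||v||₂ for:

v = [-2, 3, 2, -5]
6.481

||v||₂ = √((-2)² + (3)² + (2)² + (-5)²) = √42 = 6.481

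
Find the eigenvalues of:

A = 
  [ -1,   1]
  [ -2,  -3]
tr(A) = -4, det(A) = 5
Characteristic polynomial: λ² - tr(A)λ + det(A) = λ² + 4λ + 5
λ² + 4λ + 5 = 0  ⇒  λ = (-4 ± √((4)² - 4·(5)))/2 = (-4 ± √(-4))/2
  = -2 + i,  -2 - i

λ = -2 + i, -2 - i  (≈ -2 + 1i, -2 - 1i)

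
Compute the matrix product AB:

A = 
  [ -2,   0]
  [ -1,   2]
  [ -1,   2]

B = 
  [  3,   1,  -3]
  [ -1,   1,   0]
AB = 
  [ -6,  -2,   6]
  [ -5,   1,   3]
  [ -5,   1,   3]

A is 3×2 and B is 2×3, so AB is 3×3. Each entry is (row of A)·(column of B):
AB[1,1] = (-2)(3) + (0)(-1) = -6
AB[1,2] = (-2)(1) + (0)(1) = -2
AB[1,3] = (-2)(-3) + (0)(0) = 6
AB[2,1] = (-1)(3) + (2)(-1) = -5
AB[2,2] = (-1)(1) + (2)(1) = 1
AB[2,3] = (-1)(-3) + (2)(0) = 3
AB[3,1] = (-1)(3) + (2)(-1) = -5
AB[3,2] = (-1)(1) + (2)(1) = 1
AB[3,3] = (-1)(-3) + (2)(0) = 3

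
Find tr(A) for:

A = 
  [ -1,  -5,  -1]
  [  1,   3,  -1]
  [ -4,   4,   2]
4

tr(A) = -1 + 3 + 2 = 4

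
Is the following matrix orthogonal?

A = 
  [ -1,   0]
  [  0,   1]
Yes

AᵀA = 
  [  1,   0]
  [  0,   1]
= I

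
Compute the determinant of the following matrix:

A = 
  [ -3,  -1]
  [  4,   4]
For a 2×2 matrix, det = ad - bc = (-3)(4) - (-1)(4) = -8

det(A) = -8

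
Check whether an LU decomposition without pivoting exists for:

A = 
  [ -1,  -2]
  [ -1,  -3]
Yes.
A[1,1] = -1 ≠ 0, so Gaussian elimination proceeds without a row swap: multiplier ℓ₂₁ = (-1)/(-1) = 1, and U[2,2] = -3 - (1)(-2) = -1.
L = 
  [  1,   0]
  [  1,   1]
U = 
  [ -1,  -2]
  [  0,  -1]
Check row 2 of LU: [(1)(-1), (1)(-2) + (-1)] = [-1, -3] = row 2 of A ✓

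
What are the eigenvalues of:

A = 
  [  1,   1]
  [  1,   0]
tr(A) = 1, det(A) = -1
Characteristic polynomial: λ² - tr(A)λ + det(A) = λ² - λ - 1
λ² - λ - 1 = 0  ⇒  λ = (1 ± √((-1)² - 4·(-1)))/2 = (1 ± √(5))/2
  = (1 + √5)/2,  (1 - √5)/2

λ = (1 + √5)/2, (1 - √5)/2  (≈ 1.618, -0.618)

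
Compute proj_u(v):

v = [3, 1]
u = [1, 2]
v·u = (3)(1) + (1)(2) = 5
u·u = (1)² + (2)² = 5
proj_u(v) = (v·u / u·u) × u = (5/5) × u = (1) × u

proj_u(v) = [1, 2]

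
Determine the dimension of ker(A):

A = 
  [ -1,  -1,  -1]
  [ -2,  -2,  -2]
nullity(A) = 2

Row reduce:
R2 → R2 - (2)·R1
REF = 
  [ -1,  -1,  -1]
  [  0,   0,   0]
Pivot columns: 1 → 1 pivot.
rank(A) = 1, so nullity(A) = 3 - 1 = 2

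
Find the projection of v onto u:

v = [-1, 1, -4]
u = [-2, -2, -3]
proj_u(v) = [-24/17, -24/17, -36/17]

v·u = (-1)(-2) + (1)(-2) + (-4)(-3) = 12
u·u = (-2)² + (-2)² + (-3)² = 17
proj_u(v) = (v·u / u·u) × u = (12/17) × u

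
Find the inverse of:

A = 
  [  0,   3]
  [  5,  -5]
det(A) = (0)(-5) - (3)(5) = -15
For a 2×2 matrix, A⁻¹ = (1/det(A)) · [[d, -b], [-c, a]]
    = (-1/15) · [[-5, -3], [-5, 0]]

A⁻¹ = 
  [1/3, 1/5]
  [1/3,   0]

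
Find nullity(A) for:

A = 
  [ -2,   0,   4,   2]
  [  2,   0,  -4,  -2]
nullity(A) = 3

Row reduce:
R2 → R2 + (1)·R1
REF = 
  [ -2,   0,   4,   2]
  [  0,   0,   0,   0]
Pivot columns: 1 → 1 pivot.
rank(A) = 1, so nullity(A) = 4 - 1 = 3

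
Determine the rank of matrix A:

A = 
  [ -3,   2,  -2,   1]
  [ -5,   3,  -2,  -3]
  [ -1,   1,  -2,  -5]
rank(A) = 3

Row reduce:
R2 → R2 - (5/3)·R1
R3 → R3 - (1/3)·R1
R3 → R3 + (1)·R2
REF = 
  [   -3,     2,    -2,     1]
  [    0,  -1/3,   4/3, -14/3]
  [    0,     0,     0,   -10]
Pivot columns: 1, 2, 4 → 3 pivots.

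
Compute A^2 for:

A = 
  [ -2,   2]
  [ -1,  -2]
A² = A·A:
A²[1,1] = (-2)(-2) + (2)(-1) = 2
A²[1,2] = (-2)(2) + (2)(-2) = -8
A²[2,1] = (-1)(-2) + (-2)(-1) = 4
A²[2,2] = (-1)(2) + (-2)(-2) = 2
A² = 
  [  2,  -8]
  [  4,   2]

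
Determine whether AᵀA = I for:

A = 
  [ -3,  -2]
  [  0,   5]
No

AᵀA = 
  [  9,   6]
  [  6,  29]
≠ I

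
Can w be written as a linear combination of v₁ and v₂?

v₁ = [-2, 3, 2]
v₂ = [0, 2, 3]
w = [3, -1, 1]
No

Form the augmented matrix and row-reduce:
[v₁|v₂|w] = 
  [ -2,   0,   3]
  [  3,   2,  -1]
  [  2,   3,   1]
R2 → R2 + (3/2)·R1
R3 → R3 + (1)·R1
R3 → R3 - (3/2)·R2
REF = 
  [  -2,    0,    3]
  [   0,    2,  7/2]
  [   0,    0, -5/4]

Row 3 reads [0 0 | -5/4], i.e. 0 = -5/4, so the system is inconsistent and w ∉ span{v₁, v₂}.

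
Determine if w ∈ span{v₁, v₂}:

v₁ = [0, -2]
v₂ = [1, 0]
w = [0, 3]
Yes

Form the augmented matrix and row-reduce:
[v₁|v₂|w] = 
  [  0,   1,   0]
  [ -2,   0,   3]
Swap R1 ↔ R2
REF = 
  [ -2,   0,   3]
  [  0,   1,   0]

No row of the form [0 0 | nonzero], so the system is consistent. Back-substitution gives c₁ = -3/2, c₂ = 0: w = (-3/2)·v₁ + (0)·v₂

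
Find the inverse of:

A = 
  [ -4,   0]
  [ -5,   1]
det(A) = (-4)(1) - (0)(-5) = -4
For a 2×2 matrix, A⁻¹ = (1/det(A)) · [[d, -b], [-c, a]]
    = (-1/4) · [[1, 0], [5, -4]]

A⁻¹ = 
  [-1/4,    0]
  [-5/4,    1]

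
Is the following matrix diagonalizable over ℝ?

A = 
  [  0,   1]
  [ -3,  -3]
No

tr(A) = -3, det(A) = 3
Characteristic polynomial: λ² - tr(A)λ + det(A) = λ² + 3λ + 3
λ² + 3λ + 3 = 0  ⇒  λ = (-3 ± √((3)² - 4·(3)))/2 = (-3 ± √(-3))/2
  = (-3 + i√3)/2,  (-3 - i√3)/2
Eigenvalues: (-3 + i√3)/2, (-3 - i√3)/2  (≈ -1.5 + 0.866i, -1.5 - 0.866i)
Has complex eigenvalues (not diagonalizable over ℝ).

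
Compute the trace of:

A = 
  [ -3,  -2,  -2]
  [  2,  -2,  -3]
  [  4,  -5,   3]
-2

tr(A) = -3 + -2 + 3 = -2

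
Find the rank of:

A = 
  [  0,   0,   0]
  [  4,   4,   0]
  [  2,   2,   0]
Row reduce:
Swap R1 ↔ R2
R3 → R3 - (1/2)·R1
REF = 
  [  4,   4,   0]
  [  0,   0,   0]
  [  0,   0,   0]
Pivot columns: 1 → 1 pivot.

rank(A) = 1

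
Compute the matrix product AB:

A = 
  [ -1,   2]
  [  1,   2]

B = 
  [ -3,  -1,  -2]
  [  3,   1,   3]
A is 2×2 and B is 2×3, so AB is 2×3. Each entry is (row of A)·(column of B):
AB[1,1] = (-1)(-3) + (2)(3) = 9
AB[1,2] = (-1)(-1) + (2)(1) = 3
AB[1,3] = (-1)(-2) + (2)(3) = 8
AB[2,1] = (1)(-3) + (2)(3) = 3
AB[2,2] = (1)(-1) + (2)(1) = 1
AB[2,3] = (1)(-2) + (2)(3) = 4

AB = 
  [  9,   3,   8]
  [  3,   1,   4]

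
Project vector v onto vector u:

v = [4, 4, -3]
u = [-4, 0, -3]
proj_u(v) = [28/25, 0, 21/25]

v·u = (4)(-4) + (4)(0) + (-3)(-3) = -7
u·u = (-4)² + (0)² + (-3)² = 25
proj_u(v) = (v·u / u·u) × u = (-7/25) × u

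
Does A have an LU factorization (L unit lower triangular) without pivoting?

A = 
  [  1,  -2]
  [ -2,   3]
Yes.
A[1,1] = 1 ≠ 0, so Gaussian elimination proceeds without a row swap: multiplier ℓ₂₁ = (-2)/(1) = -2, and U[2,2] = 3 - (-2)(-2) = -1.
L = 
  [  1,   0]
  [ -2,   1]
U = 
  [  1,  -2]
  [  0,  -1]
Check row 2 of LU: [(-2)(1), (-2)(-2) + (-1)] = [-2, 3] = row 2 of A ✓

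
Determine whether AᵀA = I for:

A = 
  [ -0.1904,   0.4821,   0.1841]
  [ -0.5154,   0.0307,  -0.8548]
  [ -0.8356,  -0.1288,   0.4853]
No

AᵀA = 
  [  1.0001,   0,   0]
  [  0,   0.2500,   0]
  [  0,   0,   1.0001]
≠ I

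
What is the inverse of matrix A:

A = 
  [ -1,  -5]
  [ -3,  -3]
det(A) = (-1)(-3) - (-5)(-3) = -12
For a 2×2 matrix, A⁻¹ = (1/det(A)) · [[d, -b], [-c, a]]
    = (-1/12) · [[-3, 5], [3, -1]]

A⁻¹ = 
  [  1/4, -5/12]
  [ -1/4,  1/12]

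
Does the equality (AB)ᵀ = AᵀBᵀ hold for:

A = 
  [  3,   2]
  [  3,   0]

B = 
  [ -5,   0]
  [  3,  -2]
No

(AB)ᵀ = 
  [ -9, -15]
  [ -4,   0]

AᵀBᵀ = 
  [-15,   3]
  [-10,   6]

The two matrices differ, so (AB)ᵀ ≠ AᵀBᵀ in general. The correct identity is (AB)ᵀ = BᵀAᵀ.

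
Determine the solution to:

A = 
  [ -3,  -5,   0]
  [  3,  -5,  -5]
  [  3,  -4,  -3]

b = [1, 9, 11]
x = [3, -2, 2]

Row reduce the augmented matrix [A|b]:
R2 → R2 + (1)·R1
R3 → R3 + (1)·R1
R3 → R3 - (9/10)·R2
REF = 
  [ -3,  -5,   0,   1]
  [  0, -10,  -5,  10]
  [  0,   0, 3/2,   3]

Back-substitution:
x₃ = 3 / (3/2) = 2
x₂ = (10 - (-5)(2)) / (-10) = -2
x₁ = (1 - (-5)(-2) - (0)(2)) / (-3) = 3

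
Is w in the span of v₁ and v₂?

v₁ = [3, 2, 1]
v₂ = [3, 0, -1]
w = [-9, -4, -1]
Yes

Form the augmented matrix and row-reduce:
[v₁|v₂|w] = 
  [  3,   3,  -9]
  [  2,   0,  -4]
  [  1,  -1,  -1]
R2 → R2 - (2/3)·R1
R3 → R3 - (1/3)·R1
R3 → R3 - (1)·R2
REF = 
  [  3,   3,  -9]
  [  0,  -2,   2]
  [  0,   0,   0]

No row of the form [0 0 | nonzero], so the system is consistent. Back-substitution gives c₁ = -2, c₂ = -1: w = (-2)·v₁ + (-1)·v₂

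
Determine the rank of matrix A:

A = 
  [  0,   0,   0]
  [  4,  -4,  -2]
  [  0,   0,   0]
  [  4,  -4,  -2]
Row reduce:
Swap R1 ↔ R2
R4 → R4 - (1)·R1
REF = 
  [  4,  -4,  -2]
  [  0,   0,   0]
  [  0,   0,   0]
  [  0,   0,   0]
Pivot columns: 1 → 1 pivot.

rank(A) = 1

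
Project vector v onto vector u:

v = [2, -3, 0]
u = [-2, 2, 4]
proj_u(v) = [5/6, -5/6, -5/3]

v·u = (2)(-2) + (-3)(2) + (0)(4) = -10
u·u = (-2)² + (2)² + (4)² = 24
proj_u(v) = (v·u / u·u) × u = (-10/24) × u = (-5/12) × u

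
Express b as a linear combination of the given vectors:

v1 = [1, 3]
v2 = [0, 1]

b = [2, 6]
c1 = 2, c2 = 0

b = 2·v1 + 0·v2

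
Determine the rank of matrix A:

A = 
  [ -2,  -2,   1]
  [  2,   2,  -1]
Row reduce:
R2 → R2 + (1)·R1
REF = 
  [ -2,  -2,   1]
  [  0,   0,   0]
Pivot columns: 1 → 1 pivot.

rank(A) = 1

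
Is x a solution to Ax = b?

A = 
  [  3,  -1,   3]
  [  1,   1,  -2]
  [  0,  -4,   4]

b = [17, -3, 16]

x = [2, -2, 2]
No

Ax = [14, -4, 16] ≠ b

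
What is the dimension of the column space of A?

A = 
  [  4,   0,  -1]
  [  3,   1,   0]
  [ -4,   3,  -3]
dim(Col(A)) = 3

Row reduce:
R2 → R2 - (3/4)·R1
R3 → R3 + (1)·R1
R3 → R3 - (3)·R2
REF = 
  [    4,     0,    -1]
  [    0,     1,   3/4]
  [    0,     0, -25/4]
Pivot columns: 1, 2, 3 → 3 pivots.
dim(Col(A)) = number of pivot columns = 3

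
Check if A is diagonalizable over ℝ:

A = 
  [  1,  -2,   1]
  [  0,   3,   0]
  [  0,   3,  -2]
Yes

Characteristic polynomial: det(λI - A) = λ³ - 2λ² - 5λ + 6
Testing integer divisors of the constant term: p(1) = 0, so (λ - 1) is a factor:
p(λ) = (λ - 1)(λ² - λ - 6)
λ² - λ - 6 = (λ + 2)(λ - 3)
Eigenvalues: 1, 3, -2
λ=-2: alg. mult. = 1, geom. mult. = 3 - rank(A - (-2)I) = 3 - 2 = 1
λ=1: alg. mult. = 1, geom. mult. = 3 - rank(A - (1)I) = 3 - 2 = 1
λ=3: alg. mult. = 1, geom. mult. = 3 - rank(A - (3)I) = 3 - 2 = 1
Sum of geometric multiplicities equals n, so A has n independent eigenvectors.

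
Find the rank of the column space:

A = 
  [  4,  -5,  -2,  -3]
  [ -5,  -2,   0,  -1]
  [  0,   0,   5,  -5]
Row reduce:
R2 → R2 + (5/4)·R1
REF = 
  [    4,    -5,    -2,    -3]
  [    0, -33/4,  -5/2, -19/4]
  [    0,     0,     5,    -5]
Pivot columns: 1, 2, 3 → 3 pivots.
dim(Col(A)) = number of pivot columns = 3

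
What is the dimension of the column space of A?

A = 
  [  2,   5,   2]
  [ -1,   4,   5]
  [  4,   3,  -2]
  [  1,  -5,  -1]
Row reduce:
R2 → R2 + (1/2)·R1
R3 → R3 - (2)·R1
R4 → R4 - (1/2)·R1
R3 → R3 + (14/13)·R2
R4 → R4 + (15/13)·R2
R4 → R4 - (32/3)·R3
REF = 
  [   2,    5,    2]
  [   0, 13/2,    6]
  [   0,    0, 6/13]
  [   0,    0,    0]
Pivot columns: 1, 2, 3 → 3 pivots.
dim(Col(A)) = number of pivot columns = 3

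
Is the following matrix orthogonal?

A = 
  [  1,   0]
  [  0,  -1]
Yes

AᵀA = 
  [  1,   0]
  [  0,   1]
= I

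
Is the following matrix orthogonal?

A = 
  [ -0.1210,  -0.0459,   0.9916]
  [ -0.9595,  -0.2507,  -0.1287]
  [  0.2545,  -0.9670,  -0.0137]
Yes

AᵀA = 
  [  1.0001,   0,   0]
  [  0,   1,   0]
  [  0,   0,   1]
≈ I (equal to I up to the 4-dp rounding of the entries)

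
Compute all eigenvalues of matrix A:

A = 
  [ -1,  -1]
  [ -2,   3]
λ = 1 + √6, 1 - √6  (≈ 3.449, -1.449)

tr(A) = 2, det(A) = -5
Characteristic polynomial: λ² - tr(A)λ + det(A) = λ² - 2λ - 5
λ² - 2λ - 5 = 0  ⇒  λ = (2 ± √((-2)² - 4·(-5)))/2 = (2 ± √(24))/2
  = 1 + √6,  1 - √6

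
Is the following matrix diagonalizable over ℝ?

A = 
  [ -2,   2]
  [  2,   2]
Yes

tr(A) = 0, det(A) = -8
Characteristic polynomial: λ² - tr(A)λ + det(A) = λ² - 8
λ² - 8 = 0  ⇒  λ = (0 ± √((0)² - 4·(-8)))/2 = (0 ± √(32))/2
  = 2√2,  -2√2
Eigenvalues: 2√2, -2√2  (≈ 2.828, -2.828)
The two irrational eigenvalues are distinct (simple), so each has alg. mult. = geom. mult. = 1.
Sum of geometric multiplicities equals n, so A has n independent eigenvectors.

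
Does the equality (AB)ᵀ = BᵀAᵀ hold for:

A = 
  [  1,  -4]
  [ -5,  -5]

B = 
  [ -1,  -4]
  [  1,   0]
Yes

(AB)ᵀ = 
  [ -5,   0]
  [ -4,  20]

BᵀAᵀ = 
  [ -5,   0]
  [ -4,  20]

Both sides are equal — this is the standard identity (AB)ᵀ = BᵀAᵀ, which holds for all A, B.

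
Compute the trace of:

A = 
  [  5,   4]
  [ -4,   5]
10

tr(A) = 5 + 5 = 10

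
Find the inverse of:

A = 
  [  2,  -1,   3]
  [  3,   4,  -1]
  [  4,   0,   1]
det(A) = (2)·((4)(1) - (-1)(0)) - (-1)·((3)(1) - (-1)(4)) + (3)·((3)(0) - (4)(4))
  = (2)(4) - (-1)(7) + (3)(-16)
  = -33
det(A) = -33 ≠ 0, so A is invertible.

Cofactors Cᵢⱼ = (-1)ⁱ⁺ʲ·Mᵢⱼ:
C = 
  [  4,  -7, -16]
  [  1, -10,  -4]
  [-11,  11,  11]

adj(A) = Cᵀ:
adj(A) = 
  [  4,   1, -11]
  [ -7, -10,  11]
  [-16,  -4,  11]

A⁻¹ = (-1/33) · adj(A):
A⁻¹ = 
  [-4/33, -1/33,   1/3]
  [ 7/33, 10/33,  -1/3]
  [16/33,  4/33,  -1/3]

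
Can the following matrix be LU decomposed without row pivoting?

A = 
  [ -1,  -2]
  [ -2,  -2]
Yes.
A[1,1] = -1 ≠ 0, so Gaussian elimination proceeds without a row swap: multiplier ℓ₂₁ = (-2)/(-1) = 2, and U[2,2] = -2 - (2)(-2) = 2.
L = 
  [  1,   0]
  [  2,   1]
U = 
  [ -1,  -2]
  [  0,   2]
Check row 2 of LU: [(2)(-1), (2)(-2) + 2] = [-2, -2] = row 2 of A ✓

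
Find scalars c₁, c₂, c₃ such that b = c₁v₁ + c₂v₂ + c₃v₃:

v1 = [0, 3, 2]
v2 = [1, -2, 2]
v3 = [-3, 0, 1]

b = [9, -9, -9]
c1 = -3, c2 = 0, c3 = -3

b = -3·v1 + 0·v2 + -3·v3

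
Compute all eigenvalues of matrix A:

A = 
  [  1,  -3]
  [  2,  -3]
λ = -1 + i√2, -1 - i√2  (≈ -1 + 1.414i, -1 - 1.414i)

tr(A) = -2, det(A) = 3
Characteristic polynomial: λ² - tr(A)λ + det(A) = λ² + 2λ + 3
λ² + 2λ + 3 = 0  ⇒  λ = (-2 ± √((2)² - 4·(3)))/2 = (-2 ± √(-8))/2
  = -1 + i√2,  -1 - i√2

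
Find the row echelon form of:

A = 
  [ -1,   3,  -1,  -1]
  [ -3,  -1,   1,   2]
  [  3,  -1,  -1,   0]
Row operations:
R2 → R2 - (3)·R1
R3 → R3 + (3)·R1
R3 → R3 + (4/5)·R2

Resulting echelon form:
REF = 
  [  -1,    3,   -1,   -1]
  [   0,  -10,    4,    5]
  [   0,    0, -4/5,    1]

Rank = 3 (number of non-zero pivot rows).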